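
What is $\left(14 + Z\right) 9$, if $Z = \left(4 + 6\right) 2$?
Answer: $306$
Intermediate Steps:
$Z = 20$ ($Z = 10 \cdot 2 = 20$)
$\left(14 + Z\right) 9 = \left(14 + 20\right) 9 = 34 \cdot 9 = 306$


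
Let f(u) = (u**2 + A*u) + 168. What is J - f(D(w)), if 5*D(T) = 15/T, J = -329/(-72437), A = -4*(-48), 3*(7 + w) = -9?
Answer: -800323513/7243700 ≈ -110.49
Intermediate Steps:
w = -10 (w = -7 + (1/3)*(-9) = -7 - 3 = -10)
A = 192
J = 329/72437 (J = -329*(-1/72437) = 329/72437 ≈ 0.0045419)
D(T) = 3/T (D(T) = (15/T)/5 = 3/T)
f(u) = 168 + u**2 + 192*u (f(u) = (u**2 + 192*u) + 168 = 168 + u**2 + 192*u)
J - f(D(w)) = 329/72437 - (168 + (3/(-10))**2 + 192*(3/(-10))) = 329/72437 - (168 + (3*(-1/10))**2 + 192*(3*(-1/10))) = 329/72437 - (168 + (-3/10)**2 + 192*(-3/10)) = 329/72437 - (168 + 9/100 - 288/5) = 329/72437 - 1*11049/100 = 329/72437 - 11049/100 = -800323513/7243700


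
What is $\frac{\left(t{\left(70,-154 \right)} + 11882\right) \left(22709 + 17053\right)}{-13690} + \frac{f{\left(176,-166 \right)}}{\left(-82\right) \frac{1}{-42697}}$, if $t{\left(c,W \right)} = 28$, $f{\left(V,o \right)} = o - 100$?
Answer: $- \frac{9715759891}{56129} \approx -1.731 \cdot 10^{5}$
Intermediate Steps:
$f{\left(V,o \right)} = -100 + o$
$\frac{\left(t{\left(70,-154 \right)} + 11882\right) \left(22709 + 17053\right)}{-13690} + \frac{f{\left(176,-166 \right)}}{\left(-82\right) \frac{1}{-42697}} = \frac{\left(28 + 11882\right) \left(22709 + 17053\right)}{-13690} + \frac{-100 - 166}{\left(-82\right) \frac{1}{-42697}} = 11910 \cdot 39762 \left(- \frac{1}{13690}\right) - \frac{266}{\left(-82\right) \left(- \frac{1}{42697}\right)} = 473565420 \left(- \frac{1}{13690}\right) - \frac{266}{\frac{82}{42697}} = - \frac{47356542}{1369} - \frac{5678701}{41} = - \frac{9715759891}{56129}$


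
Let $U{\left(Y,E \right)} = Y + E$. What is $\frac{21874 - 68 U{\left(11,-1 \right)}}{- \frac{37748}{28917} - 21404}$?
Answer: $- \frac{306433449}{309488608} \approx -0.99013$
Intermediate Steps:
$U{\left(Y,E \right)} = E + Y$
$\frac{21874 - 68 U{\left(11,-1 \right)}}{- \frac{37748}{28917} - 21404} = \frac{21874 - 68 \left(-1 + 11\right)}{- \frac{37748}{28917} - 21404} = \frac{21874 - 680}{\left(-37748\right) \frac{1}{28917} - 21404} = \frac{21874 - 680}{- \frac{37748}{28917} - 21404} = \frac{21194}{- \frac{618977216}{28917}} = 21194 \left(- \frac{28917}{618977216}\right) = - \frac{306433449}{309488608}$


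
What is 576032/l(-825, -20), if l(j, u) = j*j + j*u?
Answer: 576032/697125 ≈ 0.82630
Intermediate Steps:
l(j, u) = j² + j*u
576032/l(-825, -20) = 576032/((-825*(-825 - 20))) = 576032/((-825*(-845))) = 576032/697125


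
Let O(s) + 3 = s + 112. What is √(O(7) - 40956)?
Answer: 2*I*√10210 ≈ 202.09*I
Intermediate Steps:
O(s) = 109 + s (O(s) = -3 + (s + 112) = -3 + (112 + s) = 109 + s)
√(O(7) - 40956) = √((109 + 7) - 40956) = √(116 - 40956) = √(-40840) = 2*I*√10210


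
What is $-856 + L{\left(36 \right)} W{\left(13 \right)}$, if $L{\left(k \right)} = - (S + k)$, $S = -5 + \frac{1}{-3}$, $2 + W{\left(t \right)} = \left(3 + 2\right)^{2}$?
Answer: $- \frac{4684}{3} \approx -1561.3$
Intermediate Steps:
$W{\left(t \right)} = 23$ ($W{\left(t \right)} = -2 + \left(3 + 2\right)^{2} = -2 + 5^{2} = -2 + 25 = 23$)
$S = - \frac{16}{3}$ ($S = -5 - \frac{1}{3} = - \frac{16}{3} \approx -5.3333$)
$L{\left(k \right)} = \frac{16}{3} - k$ ($L{\left(k \right)} = - (- \frac{16}{3} + k) = \frac{16}{3} - k$)
$-856 + L{\left(36 \right)} W{\left(13 \right)} = -856 + \left(\frac{16}{3} - 36\right) 23 = -856 - \frac{2116}{3} = - \frac{4684}{3}$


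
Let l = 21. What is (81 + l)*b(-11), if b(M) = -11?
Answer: -1122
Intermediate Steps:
(81 + l)*b(-11) = (81 + 21)*(-11) = 102*(-11) = -1122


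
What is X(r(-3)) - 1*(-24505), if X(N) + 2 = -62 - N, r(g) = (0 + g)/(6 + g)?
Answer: 24442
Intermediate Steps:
r(g) = g/(6 + g)
X(N) = -64 - N (X(N) = -2 + (-62 - N) = -64 - N)
X(r(-3)) - 1*(-24505) = (-64 - (-3)/(6 - 3)) - 1*(-24505) = (-64 - (-3)/3) + 24505 = (-64 - 1*(-1)) + 24505 = (-64 + 1) + 24505 = -63 + 24505 = 24442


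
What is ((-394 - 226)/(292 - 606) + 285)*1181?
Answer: 53209955/157 ≈ 3.3892e+5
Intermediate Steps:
((-394 - 226)/(292 - 606) + 285)*1181 = (-620/(-314) + 285)*1181 = (-620*(-1/314) + 285)*1181 = (310/157 + 285)*1181 = (45055/157)*1181 = 53209955/157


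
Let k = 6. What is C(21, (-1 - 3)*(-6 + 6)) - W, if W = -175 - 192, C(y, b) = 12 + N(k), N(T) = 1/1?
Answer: 380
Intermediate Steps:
N(T) = 1
C(y, b) = 13 (C(y, b) = 12 + 1 = 13)
W = -367
C(21, (-1 - 3)*(-6 + 6)) - W = 13 - 1*(-367) = 13 + 367 = 380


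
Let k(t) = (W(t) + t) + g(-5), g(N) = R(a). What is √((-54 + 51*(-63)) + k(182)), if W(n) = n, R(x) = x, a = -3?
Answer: I*√2906 ≈ 53.907*I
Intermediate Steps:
g(N) = -3
k(t) = -3 + 2*t (k(t) = (t + t) - 3 = 2*t - 3 = -3 + 2*t)
√((-54 + 51*(-63)) + k(182)) = √((-54 + 51*(-63)) + (-3 + 2*182)) = √((-54 - 3213) + (-3 + 364)) = √(-3267 + 361) = √(-2906) = I*√2906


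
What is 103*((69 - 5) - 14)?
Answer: 5150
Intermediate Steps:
103*((69 - 5) - 14) = 103*(64 - 14) = 103*50 = 5150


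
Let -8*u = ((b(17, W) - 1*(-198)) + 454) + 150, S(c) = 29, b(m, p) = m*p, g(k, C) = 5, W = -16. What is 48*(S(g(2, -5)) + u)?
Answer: -1788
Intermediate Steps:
u = -265/4 (u = -(((17*(-16) - 1*(-198)) + 454) + 150)/8 = -(((-272 + 198) + 454) + 150)/8 = -((-74 + 454) + 150)/8 = -(380 + 150)/8 = -⅛*530 = -265/4 ≈ -66.250)
48*(S(g(2, -5)) + u) = 48*(29 - 265/4) = 48*(-149/4) = -1788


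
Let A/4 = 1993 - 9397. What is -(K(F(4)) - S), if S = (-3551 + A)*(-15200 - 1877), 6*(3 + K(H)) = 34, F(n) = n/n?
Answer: 1699178569/3 ≈ 5.6639e+8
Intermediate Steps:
F(n) = 1
A = -29616 (A = 4*(1993 - 9397) = 4*(-7404) = -29616)
K(H) = 8/3 (K(H) = -3 + (⅙)*34 = -3 + 17/3 = 8/3)
S = 566392859 (S = (-3551 - 29616)*(-15200 - 1877) = -33167*(-17077) = 566392859)
-(K(F(4)) - S) = -(8/3 - 1*566392859) = -(8/3 - 566392859) = -1*(-1699178569/3) = 1699178569/3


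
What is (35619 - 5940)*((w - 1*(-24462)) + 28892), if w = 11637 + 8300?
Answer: 2175203589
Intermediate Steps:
w = 19937
(35619 - 5940)*((w - 1*(-24462)) + 28892) = (35619 - 5940)*((19937 - 1*(-24462)) + 28892) = 29679*((19937 + 24462) + 28892) = 29679*(44399 + 28892) = 29679*73291 = 2175203589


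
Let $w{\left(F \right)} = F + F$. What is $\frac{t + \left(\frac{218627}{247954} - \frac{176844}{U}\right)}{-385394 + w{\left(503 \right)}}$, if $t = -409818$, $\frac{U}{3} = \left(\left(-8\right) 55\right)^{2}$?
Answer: $\frac{2459104035678049}{2306515120078400} \approx 1.0662$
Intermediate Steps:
$U = 580800$ ($U = 3 \left(\left(-8\right) 55\right)^{2} = 3 \left(-440\right)^{2} = 3 \cdot 193600 = 580800$)
$w{\left(F \right)} = 2 F$
$\frac{t + \left(\frac{218627}{247954} - \frac{176844}{U}\right)}{-385394 + w{\left(503 \right)}} = \frac{-409818 + \left(\frac{218627}{247954} - \frac{176844}{580800}\right)}{-385394 + 2 \cdot 503} = \frac{-409818 + \left(218627 \cdot \frac{1}{247954} - \frac{14737}{48400}\right)}{-385394 + 1006} = \frac{-409818 + \left(\frac{218627}{247954} - \frac{14737}{48400}\right)}{-384388} = \left(-409818 + \frac{3463724351}{6000486800}\right) \left(- \frac{1}{384388}\right) = \left(- \frac{2459104035678049}{6000486800}\right) \left(- \frac{1}{384388}\right) = \frac{2459104035678049}{2306515120078400}$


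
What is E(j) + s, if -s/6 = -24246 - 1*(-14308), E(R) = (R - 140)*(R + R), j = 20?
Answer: 54828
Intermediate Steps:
E(R) = 2*R*(-140 + R) (E(R) = (-140 + R)*(2*R) = 2*R*(-140 + R))
s = 59628 (s = -6*(-24246 - 1*(-14308)) = -6*(-24246 + 14308) = -6*(-9938) = 59628)
E(j) + s = 2*20*(-140 + 20) + 59628 = 2*20*(-120) + 59628 = -4800 + 59628 = 54828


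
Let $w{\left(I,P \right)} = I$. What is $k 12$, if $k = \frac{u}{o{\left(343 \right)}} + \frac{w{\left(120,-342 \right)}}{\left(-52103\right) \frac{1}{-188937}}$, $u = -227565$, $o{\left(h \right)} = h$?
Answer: $- \frac{48962067300}{17871329} \approx -2739.7$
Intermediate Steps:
$k = - \frac{4080172275}{17871329}$ ($k = - \frac{227565}{343} + \frac{120}{\left(-52103\right) \frac{1}{-188937}} = \left(-227565\right) \frac{1}{343} + \frac{120}{\left(-52103\right) \left(- \frac{1}{188937}\right)} = - \frac{227565}{343} + \frac{120}{\frac{52103}{188937}} = - \frac{227565}{343} + 120 \cdot \frac{188937}{52103} = - \frac{227565}{343} + \frac{22672440}{52103} = - \frac{4080172275}{17871329} \approx -228.31$)
$k 12 = \left(- \frac{4080172275}{17871329}\right) 12 = - \frac{48962067300}{17871329}$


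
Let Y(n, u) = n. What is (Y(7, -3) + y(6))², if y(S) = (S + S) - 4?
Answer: 225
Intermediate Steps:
y(S) = -4 + 2*S (y(S) = 2*S - 4 = -4 + 2*S)
(Y(7, -3) + y(6))² = (7 + (-4 + 2*6))² = (7 + (-4 + 12))² = (7 + 8)² = 15² = 225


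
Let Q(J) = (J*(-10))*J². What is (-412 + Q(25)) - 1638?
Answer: -158300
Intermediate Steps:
Q(J) = -10*J³ (Q(J) = (-10*J)*J² = -10*J³)
(-412 + Q(25)) - 1638 = (-412 - 10*25³) - 1638 = (-412 - 10*15625) - 1638 = (-412 - 156250) - 1638 = -156662 - 1638 = -158300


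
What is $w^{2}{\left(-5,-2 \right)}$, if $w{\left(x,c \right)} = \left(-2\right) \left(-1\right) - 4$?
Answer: $4$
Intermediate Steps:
$w{\left(x,c \right)} = -2$ ($w{\left(x,c \right)} = 2 - 4 = -2$)
$w^{2}{\left(-5,-2 \right)} = \left(-2\right)^{2} = 4$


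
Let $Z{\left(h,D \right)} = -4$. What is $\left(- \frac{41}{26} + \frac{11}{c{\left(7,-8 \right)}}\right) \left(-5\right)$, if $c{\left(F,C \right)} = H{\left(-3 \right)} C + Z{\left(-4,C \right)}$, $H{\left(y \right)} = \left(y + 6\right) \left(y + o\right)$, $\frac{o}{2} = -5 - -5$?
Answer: $\frac{6255}{884} \approx 7.0758$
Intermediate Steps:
$o = 0$ ($o = 2 \left(-5 - -5\right) = 2 \left(-5 + 5\right) = 2 \cdot 0 = 0$)
$H{\left(y \right)} = y \left(6 + y\right)$ ($H{\left(y \right)} = \left(y + 6\right) \left(y + 0\right) = \left(6 + y\right) y = y \left(6 + y\right)$)
$c{\left(F,C \right)} = -4 - 9 C$ ($c{\left(F,C \right)} = - 3 \left(6 - 3\right) C - 4 = \left(-3\right) 3 C - 4 = - 9 C - 4 = -4 - 9 C$)
$\left(- \frac{41}{26} + \frac{11}{c{\left(7,-8 \right)}}\right) \left(-5\right) = \left(- \frac{41}{26} + \frac{11}{-4 - -72}\right) \left(-5\right) = \left(\left(-41\right) \frac{1}{26} + \frac{11}{-4 + 72}\right) \left(-5\right) = \left(- \frac{41}{26} + \frac{11}{68}\right) \left(-5\right) = \left(- \frac{1251}{884}\right) \left(-5\right) = \frac{6255}{884}$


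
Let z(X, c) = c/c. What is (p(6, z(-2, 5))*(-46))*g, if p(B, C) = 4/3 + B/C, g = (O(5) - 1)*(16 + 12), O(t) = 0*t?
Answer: 28336/3 ≈ 9445.3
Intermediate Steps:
z(X, c) = 1
O(t) = 0
g = -28 (g = (0 - 1)*(16 + 12) = -1*28 = -28)
p(B, C) = 4/3 + B/C (p(B, C) = 4*(⅓) + B/C = 4/3 + B/C)
(p(6, z(-2, 5))*(-46))*g = ((4/3 + 6/1)*(-46))*(-28) = ((4/3 + 6*1)*(-46))*(-28) = ((4/3 + 6)*(-46))*(-28) = ((22/3)*(-46))*(-28) = -1012/3*(-28) = 28336/3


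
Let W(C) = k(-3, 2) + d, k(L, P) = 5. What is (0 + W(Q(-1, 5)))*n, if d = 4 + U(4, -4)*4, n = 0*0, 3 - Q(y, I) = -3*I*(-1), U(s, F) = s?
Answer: 0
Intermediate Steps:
Q(y, I) = 3 - 3*I (Q(y, I) = 3 - (-3*I)*(-1) = 3 - 3*I)
n = 0
d = 20 (d = 4 + 4*4 = 4 + 16 = 20)
W(C) = 25 (W(C) = 5 + 20 = 25)
(0 + W(Q(-1, 5)))*n = (0 + 25)*0 = 25*0 = 0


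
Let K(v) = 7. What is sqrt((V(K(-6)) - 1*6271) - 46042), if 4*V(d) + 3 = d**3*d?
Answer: I*sqrt(206854)/2 ≈ 227.41*I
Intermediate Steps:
V(d) = -3/4 + d**4/4 (V(d) = -3/4 + (d**3*d)/4 = -3/4 + d**4/4)
sqrt((V(K(-6)) - 1*6271) - 46042) = sqrt(((-3/4 + (1/4)*7**4) - 1*6271) - 46042) = sqrt(((-3/4 + (1/4)*2401) - 6271) - 46042) = sqrt(((-3/4 + 2401/4) - 6271) - 46042) = sqrt((1199/2 - 6271) - 46042) = sqrt(-11343/2 - 46042) = sqrt(-103427/2) = I*sqrt(206854)/2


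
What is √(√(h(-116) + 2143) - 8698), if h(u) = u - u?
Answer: √(-8698 + √2143) ≈ 93.015*I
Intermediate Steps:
h(u) = 0
√(√(h(-116) + 2143) - 8698) = √(√(0 + 2143) - 8698) = √(√2143 - 8698) = √(-8698 + √2143)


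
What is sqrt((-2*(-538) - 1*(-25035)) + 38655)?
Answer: sqrt(64766) ≈ 254.49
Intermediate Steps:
sqrt((-2*(-538) - 1*(-25035)) + 38655) = sqrt((1076 + 25035) + 38655) = sqrt(26111 + 38655) = sqrt(64766)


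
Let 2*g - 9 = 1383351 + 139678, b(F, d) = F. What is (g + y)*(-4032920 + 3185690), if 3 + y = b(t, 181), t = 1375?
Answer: -646344141930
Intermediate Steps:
y = 1372 (y = -3 + 1375 = 1372)
g = 761519 (g = 9/2 + (1383351 + 139678)/2 = 9/2 + (½)*1523029 = 9/2 + 1523029/2 = 761519)
(g + y)*(-4032920 + 3185690) = (761519 + 1372)*(-4032920 + 3185690) = 762891*(-847230) = -646344141930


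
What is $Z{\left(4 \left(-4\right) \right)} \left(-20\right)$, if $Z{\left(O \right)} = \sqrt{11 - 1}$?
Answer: $- 20 \sqrt{10} \approx -63.246$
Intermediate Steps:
$Z{\left(O \right)} = \sqrt{10}$
$Z{\left(4 \left(-4\right) \right)} \left(-20\right) = \sqrt{10} \left(-20\right) = - 20 \sqrt{10}$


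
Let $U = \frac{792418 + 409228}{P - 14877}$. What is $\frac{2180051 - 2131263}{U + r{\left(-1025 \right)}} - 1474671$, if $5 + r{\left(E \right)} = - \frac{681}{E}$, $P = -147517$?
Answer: $- \frac{1444346634920753}{976683043} \approx -1.4788 \cdot 10^{6}$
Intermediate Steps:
$r{\left(E \right)} = -5 - \frac{681}{E}$
$U = - \frac{600823}{81197}$ ($U = \frac{792418 + 409228}{-147517 - 14877} = \frac{1201646}{-162394} = 1201646 \left(- \frac{1}{162394}\right) = - \frac{600823}{81197} \approx -7.3996$)
$\frac{2180051 - 2131263}{U + r{\left(-1025 \right)}} - 1474671 = \frac{2180051 - 2131263}{- \frac{600823}{81197} - \left(5 + \frac{681}{-1025}\right)} - 1474671 = \frac{48788}{- \frac{600823}{81197} - \frac{4444}{1025}} - 1474671 = \frac{48788}{- \frac{976683043}{83226925}} - 1474671 = 48788 \left(- \frac{83226925}{976683043}\right) - 1474671 = - \frac{4060475216900}{976683043} - 1474671 = - \frac{1444346634920753}{976683043}$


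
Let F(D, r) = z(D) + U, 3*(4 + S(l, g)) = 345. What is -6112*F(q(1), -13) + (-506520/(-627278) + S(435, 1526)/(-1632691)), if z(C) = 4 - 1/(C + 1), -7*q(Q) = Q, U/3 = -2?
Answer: 29734396426011329/1536226717647 ≈ 19355.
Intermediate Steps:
U = -6 (U = 3*(-2) = -6)
q(Q) = -Q/7
S(l, g) = 111 (S(l, g) = -4 + (1/3)*345 = -4 + 115 = 111)
z(C) = 4 - 1/(1 + C)
F(D, r) = -6 + (3 + 4*D)/(1 + D) (F(D, r) = (3 + 4*D)/(1 + D) - 6 = -6 + (3 + 4*D)/(1 + D))
-6112*F(q(1), -13) + (-506520/(-627278) + S(435, 1526)/(-1632691)) = -6112*(-3 - (-2)/7)/(1 - 1/7*1) + (-506520/(-627278) + 111/(-1632691)) = -6112*(-3 - 2*(-1/7))/(1 - 1/7) + (-506520*(-1/627278) + 111*(-1/1632691)) = -6112*(-3 + 2/7)/6/7 + (253260/313639 - 111/1632691) = -21392*(-19)/(3*7) + 413460508731/512075572549 = -6112*(-19/6) + 413460508731/512075572549 = 58064/3 + 413460508731/512075572549 = 29734396426011329/1536226717647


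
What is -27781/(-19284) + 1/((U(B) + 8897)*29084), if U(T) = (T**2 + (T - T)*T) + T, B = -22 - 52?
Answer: 1444167909235/1002459735618 ≈ 1.4406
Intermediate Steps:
B = -74
U(T) = T + T**2 (U(T) = (T**2 + 0*T) + T = (T**2 + 0) + T = T**2 + T = T + T**2)
-27781/(-19284) + 1/((U(B) + 8897)*29084) = -27781/(-19284) + 1/((-74*(1 - 74) + 8897)*29084) = -27781*(-1/19284) + (1/29084)/(-74*(-73) + 8897) = 27781/19284 + (1/29084)/(5402 + 8897) = 27781/19284 + (1/29084)/14299 = 27781/19284 + (1/14299)*(1/29084) = 27781/19284 + 1/415872116 = 1444167909235/1002459735618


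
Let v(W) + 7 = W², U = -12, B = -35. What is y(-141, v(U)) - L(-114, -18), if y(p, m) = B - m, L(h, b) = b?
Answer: -154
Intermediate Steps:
v(W) = -7 + W²
y(p, m) = -35 - m
y(-141, v(U)) - L(-114, -18) = (-35 - (-7 + (-12)²)) - 1*(-18) = (-35 - (-7 + 144)) + 18 = (-35 - 1*137) + 18 = (-35 - 137) + 18 = -172 + 18 = -154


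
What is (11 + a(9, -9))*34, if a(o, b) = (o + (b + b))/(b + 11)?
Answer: 221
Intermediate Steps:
a(o, b) = (o + 2*b)/(11 + b)
(11 + a(9, -9))*34 = (11 + (9 + 2*(-9))/(11 - 9))*34 = (11 + (9 - 18)/2)*34 = (11 + (½)*(-9))*34 = (11 - 9/2)*34 = (13/2)*34 = 221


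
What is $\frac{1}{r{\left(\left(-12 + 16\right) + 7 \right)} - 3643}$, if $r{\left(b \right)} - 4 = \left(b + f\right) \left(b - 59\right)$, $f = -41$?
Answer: $- \frac{1}{2199} \approx -0.00045475$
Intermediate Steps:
$r{\left(b \right)} = 4 + \left(-59 + b\right) \left(-41 + b\right)$ ($r{\left(b \right)} = 4 + \left(b - 41\right) \left(b - 59\right) = 4 + \left(-41 + b\right) \left(-59 + b\right) = 4 + \left(-59 + b\right) \left(-41 + b\right)$)
$\frac{1}{r{\left(\left(-12 + 16\right) + 7 \right)} - 3643} = \frac{1}{\left(2423 + \left(\left(-12 + 16\right) + 7\right)^{2} - 100 \left(\left(-12 + 16\right) + 7\right)\right) - 3643} = \frac{1}{\left(2423 + \left(4 + 7\right)^{2} - 100 \left(4 + 7\right)\right) - 3643} = \frac{1}{\left(2423 + 11^{2} - 1100\right) - 3643} = \frac{1}{\left(2423 + 121 - 1100\right) - 3643} = \frac{1}{1444 - 3643} = \frac{1}{-2199} = - \frac{1}{2199}$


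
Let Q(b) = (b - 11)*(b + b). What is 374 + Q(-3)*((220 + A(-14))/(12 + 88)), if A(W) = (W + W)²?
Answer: 30434/25 ≈ 1217.4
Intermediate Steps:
A(W) = 4*W² (A(W) = (2*W)² = 4*W²)
Q(b) = 2*b*(-11 + b) (Q(b) = (-11 + b)*(2*b) = 2*b*(-11 + b))
374 + Q(-3)*((220 + A(-14))/(12 + 88)) = 374 + (2*(-3)*(-11 - 3))*((220 + 4*(-14)²)/(12 + 88)) = 374 + (2*(-3)*(-14))*((220 + 4*196)/100) = 374 + 84*((220 + 784)*(1/100)) = 374 + 84*(1004*(1/100)) = 374 + 84*(251/25) = 374 + 21084/25 = 30434/25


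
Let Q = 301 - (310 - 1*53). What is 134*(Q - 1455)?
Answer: -189074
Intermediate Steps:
Q = 44 (Q = 301 - (310 - 53) = 301 - 1*257 = 301 - 257 = 44)
134*(Q - 1455) = 134*(44 - 1455) = 134*(-1411) = -189074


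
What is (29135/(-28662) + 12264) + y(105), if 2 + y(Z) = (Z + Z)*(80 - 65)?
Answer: 441709609/28662 ≈ 15411.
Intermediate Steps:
y(Z) = -2 + 30*Z (y(Z) = -2 + (Z + Z)*(80 - 65) = -2 + (2*Z)*15 = -2 + 30*Z)
(29135/(-28662) + 12264) + y(105) = (29135/(-28662) + 12264) + (-2 + 30*105) = (29135*(-1/28662) + 12264) + (-2 + 3150) = (-29135/28662 + 12264) + 3148 = 351481633/28662 + 3148 = 441709609/28662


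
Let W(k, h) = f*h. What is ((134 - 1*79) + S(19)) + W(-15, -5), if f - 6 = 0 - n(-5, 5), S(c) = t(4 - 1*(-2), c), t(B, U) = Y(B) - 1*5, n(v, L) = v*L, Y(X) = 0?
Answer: -105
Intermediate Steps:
n(v, L) = L*v
t(B, U) = -5 (t(B, U) = 0 - 1*5 = 0 - 5 = -5)
S(c) = -5
f = 31 (f = 6 + (0 - 5*(-5)) = 6 + (0 - 1*(-25)) = 6 + (0 + 25) = 6 + 25 = 31)
W(k, h) = 31*h
((134 - 1*79) + S(19)) + W(-15, -5) = ((134 - 1*79) - 5) + 31*(-5) = ((134 - 79) - 5) - 155 = (55 - 5) - 155 = 50 - 155 = -105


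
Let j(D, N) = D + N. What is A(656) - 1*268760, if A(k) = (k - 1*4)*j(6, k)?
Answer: 162864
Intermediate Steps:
A(k) = (-4 + k)*(6 + k) (A(k) = (k - 1*4)*(6 + k) = (k - 4)*(6 + k) = (-4 + k)*(6 + k))
A(656) - 1*268760 = (-4 + 656)*(6 + 656) - 1*268760 = 652*662 - 268760 = 431624 - 268760 = 162864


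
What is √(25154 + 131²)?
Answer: √42315 ≈ 205.71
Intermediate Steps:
√(25154 + 131²) = √(25154 + 17161) = √42315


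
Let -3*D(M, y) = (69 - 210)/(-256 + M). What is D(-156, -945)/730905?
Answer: -47/301132860 ≈ -1.5608e-7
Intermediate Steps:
D(M, y) = 47/(-256 + M) (D(M, y) = -(69 - 210)/(3*(-256 + M)) = -(-47)/(-256 + M) = 47/(-256 + M))
D(-156, -945)/730905 = (47/(-256 - 156))/730905 = (47/(-412))*(1/730905) = (47*(-1/412))*(1/730905) = -47/412*1/730905 = -47/301132860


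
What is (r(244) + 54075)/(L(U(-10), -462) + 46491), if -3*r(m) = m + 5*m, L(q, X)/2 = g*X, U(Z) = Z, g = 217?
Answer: -53587/154017 ≈ -0.34793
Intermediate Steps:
L(q, X) = 434*X (L(q, X) = 2*(217*X) = 434*X)
r(m) = -2*m (r(m) = -(m + 5*m)/3 = -2*m)
(r(244) + 54075)/(L(U(-10), -462) + 46491) = (-2*244 + 54075)/(434*(-462) + 46491) = (-488 + 54075)/(-200508 + 46491) = 53587/(-154017) = 53587*(-1/154017) = -53587/154017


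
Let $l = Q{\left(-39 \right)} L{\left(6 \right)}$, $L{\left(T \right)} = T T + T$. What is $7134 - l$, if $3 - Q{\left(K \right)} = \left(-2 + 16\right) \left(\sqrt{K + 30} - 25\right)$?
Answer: $-7692 + 1764 i \approx -7692.0 + 1764.0 i$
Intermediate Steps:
$L{\left(T \right)} = T + T^{2}$ ($L{\left(T \right)} = T^{2} + T = T + T^{2}$)
$Q{\left(K \right)} = 353 - 14 \sqrt{30 + K}$ ($Q{\left(K \right)} = 3 - \left(-2 + 16\right) \left(\sqrt{K + 30} - 25\right) = 3 - 14 \left(\sqrt{30 + K} - 25\right) = 3 - 14 \left(-25 + \sqrt{30 + K}\right) = 3 - \left(-350 + 14 \sqrt{30 + K}\right) = 353 - 14 \sqrt{30 + K}$)
$l = 14826 - 1764 i$ ($l = \left(353 - 14 \sqrt{30 - 39}\right) 6 \left(1 + 6\right) = \left(353 - 14 \sqrt{-9}\right) 6 \cdot 7 = \left(353 - 14 \cdot 3 i\right) 42 = \left(353 - 42 i\right) 42 = 14826 - 1764 i \approx 14826.0 - 1764.0 i$)
$7134 - l = 7134 - \left(14826 - 1764 i\right) = -7692 + 1764 i$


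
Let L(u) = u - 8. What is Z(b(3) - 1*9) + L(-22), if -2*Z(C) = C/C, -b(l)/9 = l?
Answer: -61/2 ≈ -30.500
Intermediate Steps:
b(l) = -9*l
L(u) = -8 + u
Z(C) = -1/2 (Z(C) = -C/(2*C) = -1/2*1 = -1/2)
Z(b(3) - 1*9) + L(-22) = -1/2 + (-8 - 22) = -1/2 - 30 = -61/2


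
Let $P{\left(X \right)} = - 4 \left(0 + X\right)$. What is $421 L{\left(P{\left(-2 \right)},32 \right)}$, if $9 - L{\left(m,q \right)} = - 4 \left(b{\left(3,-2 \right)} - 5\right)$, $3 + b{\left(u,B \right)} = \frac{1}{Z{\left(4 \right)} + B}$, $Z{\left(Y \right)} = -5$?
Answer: $- \frac{69465}{7} \approx -9923.6$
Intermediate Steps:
$P{\left(X \right)} = - 4 X$
$b{\left(u,B \right)} = -3 + \frac{1}{-5 + B}$
$L{\left(m,q \right)} = - \frac{165}{7}$ ($L{\left(m,q \right)} = 9 - - 4 \left(\frac{16 - -6}{-5 - 2} - 5\right) = 9 - - 4 \left(\frac{16 + 6}{-7} - 5\right) = 9 - - 4 \left(\left(- \frac{1}{7}\right) 22 - 5\right) = 9 - - 4 \left(- \frac{22}{7} - 5\right) = 9 - \left(-4\right) \left(- \frac{57}{7}\right) = 9 - \frac{228}{7} = - \frac{165}{7}$)
$421 L{\left(P{\left(-2 \right)},32 \right)} = 421 \left(- \frac{165}{7}\right) = - \frac{69465}{7}$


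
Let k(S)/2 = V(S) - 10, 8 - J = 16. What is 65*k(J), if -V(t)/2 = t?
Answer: 780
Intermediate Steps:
J = -8 (J = 8 - 1*16 = 8 - 16 = -8)
V(t) = -2*t
k(S) = -20 - 4*S (k(S) = 2*(-2*S - 10) = 2*(-10 - 2*S) = -20 - 4*S)
65*k(J) = 65*(-20 - 4*(-8)) = 65*(-20 + 32) = 65*12 = 780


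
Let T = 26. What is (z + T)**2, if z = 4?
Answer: 900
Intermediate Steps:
(z + T)**2 = (4 + 26)**2 = 30**2 = 900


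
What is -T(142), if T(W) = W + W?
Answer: -284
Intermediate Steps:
T(W) = 2*W
-T(142) = -2*142 = -1*284 = -284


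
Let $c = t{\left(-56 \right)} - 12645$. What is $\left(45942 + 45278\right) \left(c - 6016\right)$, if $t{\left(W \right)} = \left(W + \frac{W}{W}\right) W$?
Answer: $-1421298820$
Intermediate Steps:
$t{\left(W \right)} = W \left(1 + W\right)$ ($t{\left(W \right)} = \left(W + 1\right) W = \left(1 + W\right) W = W \left(1 + W\right)$)
$c = -9565$ ($c = - 56 \left(1 - 56\right) - 12645 = \left(-56\right) \left(-55\right) - 12645 = 3080 - 12645 = -9565$)
$\left(45942 + 45278\right) \left(c - 6016\right) = \left(45942 + 45278\right) \left(-9565 - 6016\right) = 91220 \left(-9565 - 6016\right) = 91220 \left(-15581\right) = -1421298820$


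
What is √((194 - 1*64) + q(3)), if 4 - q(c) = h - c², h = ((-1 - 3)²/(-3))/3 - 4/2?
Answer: √1321/3 ≈ 12.115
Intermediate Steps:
h = -34/9 (h = ((-4)²*(-⅓))*(⅓) - 4*½ = (16*(-⅓))*(⅓) - 2 = -16/3*⅓ - 2 = -16/9 - 2 = -34/9 ≈ -3.7778)
q(c) = 70/9 + c² (q(c) = 4 - (-34/9 - c²) = 4 + (34/9 + c²) = 70/9 + c²)
√((194 - 1*64) + q(3)) = √((194 - 1*64) + (70/9 + 3²)) = √((194 - 64) + (70/9 + 9)) = √(130 + 151/9) = √(1321/9) = √1321/3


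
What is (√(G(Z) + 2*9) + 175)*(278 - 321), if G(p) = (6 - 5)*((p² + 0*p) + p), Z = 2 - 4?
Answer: -7525 - 86*√5 ≈ -7717.3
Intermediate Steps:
Z = -2
G(p) = p + p² (G(p) = 1*((p² + 0) + p) = 1*(p² + p) = 1*(p + p²) = p + p²)
(√(G(Z) + 2*9) + 175)*(278 - 321) = (√(-2*(1 - 2) + 2*9) + 175)*(278 - 321) = (√(-2*(-1) + 18) + 175)*(-43) = (√(2 + 18) + 175)*(-43) = (√20 + 175)*(-43) = (2*√5 + 175)*(-43) = (175 + 2*√5)*(-43) = -7525 - 86*√5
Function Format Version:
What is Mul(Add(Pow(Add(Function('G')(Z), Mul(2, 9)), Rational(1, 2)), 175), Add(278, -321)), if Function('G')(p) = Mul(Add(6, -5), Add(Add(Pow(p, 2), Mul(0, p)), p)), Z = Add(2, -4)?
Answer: Add(-7525, Mul(-86, Pow(5, Rational(1, 2)))) ≈ -7717.3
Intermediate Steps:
Z = -2
Function('G')(p) = Add(p, Pow(p, 2)) (Function('G')(p) = Mul(1, Add(Add(Pow(p, 2), 0), p)) = Mul(1, Add(Pow(p, 2), p)) = Mul(1, Add(p, Pow(p, 2))) = Add(p, Pow(p, 2)))
Mul(Add(Pow(Add(Function('G')(Z), Mul(2, 9)), Rational(1, 2)), 175), Add(278, -321)) = Mul(Add(Pow(Add(Mul(-2, Add(1, -2)), Mul(2, 9)), Rational(1, 2)), 175), Add(278, -321)) = Mul(Add(Pow(Add(Mul(-2, -1), 18), Rational(1, 2)), 175), -43) = Mul(Add(Pow(Add(2, 18), Rational(1, 2)), 175), -43) = Mul(Add(Pow(20, Rational(1, 2)), 175), -43) = Mul(Add(Mul(2, Pow(5, Rational(1, 2))), 175), -43) = Mul(Add(175, Mul(2, Pow(5, Rational(1, 2)))), -43) = Add(-7525, Mul(-86, Pow(5, Rational(1, 2))))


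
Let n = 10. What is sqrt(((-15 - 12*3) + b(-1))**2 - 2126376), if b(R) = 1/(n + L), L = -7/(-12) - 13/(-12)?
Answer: 6*I*sqrt(72267641)/35 ≈ 1457.3*I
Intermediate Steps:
L = 5/3 (L = -7*(-1/12) - 13*(-1/12) = 7/12 + 13/12 = 5/3 ≈ 1.6667)
b(R) = 3/35 (b(R) = 1/(10 + 5/3) = 1/(35/3) = 3/35)
sqrt(((-15 - 12*3) + b(-1))**2 - 2126376) = sqrt(((-15 - 12*3) + 3/35)**2 - 2126376) = sqrt(((-15 - 36) + 3/35)**2 - 2126376) = sqrt((-51 + 3/35)**2 - 2126376) = sqrt((-1782/35)**2 - 2126376) = sqrt(3175524/1225 - 2126376) = sqrt(-2601635076/1225) = 6*I*sqrt(72267641)/35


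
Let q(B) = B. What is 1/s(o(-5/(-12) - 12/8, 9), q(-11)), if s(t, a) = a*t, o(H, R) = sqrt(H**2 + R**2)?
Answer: -12*sqrt(11833)/130163 ≈ -0.010029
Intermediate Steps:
1/s(o(-5/(-12) - 12/8, 9), q(-11)) = 1/(-11*sqrt((-5/(-12) - 12/8)**2 + 9**2)) = 1/(-11*sqrt((-5*(-1/12) - 12*1/8)**2 + 81)) = 1/(-11*sqrt((5/12 - 3/2)**2 + 81)) = 1/(-11*sqrt((-13/12)**2 + 81)) = 1/(-11*sqrt(169/144 + 81)) = 1/(-11*sqrt(11833)/12) = -12*sqrt(11833)/130163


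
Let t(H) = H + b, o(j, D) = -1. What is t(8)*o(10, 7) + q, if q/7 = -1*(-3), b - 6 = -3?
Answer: 10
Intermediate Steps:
b = 3 (b = 6 - 3 = 3)
t(H) = 3 + H (t(H) = H + 3 = 3 + H)
q = 21 (q = 7*(-1*(-3)) = 7*3 = 21)
t(8)*o(10, 7) + q = (3 + 8)*(-1) + 21 = 11*(-1) + 21 = -11 + 21 = 10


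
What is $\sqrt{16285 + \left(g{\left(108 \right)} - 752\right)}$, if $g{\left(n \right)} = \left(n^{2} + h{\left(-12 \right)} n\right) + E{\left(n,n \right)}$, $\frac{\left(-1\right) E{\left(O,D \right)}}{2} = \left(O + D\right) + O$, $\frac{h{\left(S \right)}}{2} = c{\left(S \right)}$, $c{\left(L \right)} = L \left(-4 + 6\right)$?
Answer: $\sqrt{21365} \approx 146.17$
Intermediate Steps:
$c{\left(L \right)} = 2 L$ ($c{\left(L \right)} = L 2 = 2 L$)
$h{\left(S \right)} = 4 S$ ($h{\left(S \right)} = 2 \cdot 2 S = 4 S$)
$E{\left(O,D \right)} = - 4 O - 2 D$ ($E{\left(O,D \right)} = - 2 \left(\left(O + D\right) + O\right) = - 2 \left(\left(D + O\right) + O\right) = - 2 \left(D + 2 O\right) = - 4 O - 2 D$)
$g{\left(n \right)} = n^{2} - 54 n$ ($g{\left(n \right)} = \left(n^{2} + 4 \left(-12\right) n\right) - 6 n = \left(n^{2} - 48 n\right) - 6 n = n^{2} - 54 n$)
$\sqrt{16285 + \left(g{\left(108 \right)} - 752\right)} = \sqrt{16285 - \left(752 - 108 \left(-54 + 108\right)\right)} = \sqrt{16285 + \left(108 \cdot 54 - 752\right)} = \sqrt{16285 + \left(5832 - 752\right)} = \sqrt{16285 + 5080} = \sqrt{21365}$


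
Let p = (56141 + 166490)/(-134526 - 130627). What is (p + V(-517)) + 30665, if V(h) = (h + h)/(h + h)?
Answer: 8130959267/265153 ≈ 30665.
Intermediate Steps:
p = -222631/265153 (p = 222631/(-265153) = 222631*(-1/265153) = -222631/265153 ≈ -0.83963)
V(h) = 1 (V(h) = (2*h)/((2*h)) = (2*h)*(1/(2*h)) = 1)
(p + V(-517)) + 30665 = (-222631/265153 + 1) + 30665 = 42522/265153 + 30665 = 8130959267/265153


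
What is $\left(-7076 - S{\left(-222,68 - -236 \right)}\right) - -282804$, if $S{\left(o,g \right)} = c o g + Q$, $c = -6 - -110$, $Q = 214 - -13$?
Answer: $7294253$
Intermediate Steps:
$Q = 227$ ($Q = 214 + 13 = 227$)
$c = 104$ ($c = -6 + 110 = 104$)
$S{\left(o,g \right)} = 227 + 104 g o$ ($S{\left(o,g \right)} = 104 o g + 227 = 104 g o + 227 = 227 + 104 g o$)
$\left(-7076 - S{\left(-222,68 - -236 \right)}\right) - -282804 = \left(-7076 - \left(227 + 104 \left(68 - -236\right) \left(-222\right)\right)\right) - -282804 = \left(-7076 - \left(227 + 104 \left(68 + 236\right) \left(-222\right)\right)\right) + 282804 = \left(-7076 - \left(227 + 104 \cdot 304 \left(-222\right)\right)\right) + 282804 = \left(-7076 - \left(227 - 7018752\right)\right) + 282804 = \left(-7076 - -7018525\right) + 282804 = \left(-7076 + 7018525\right) + 282804 = 7011449 + 282804 = 7294253$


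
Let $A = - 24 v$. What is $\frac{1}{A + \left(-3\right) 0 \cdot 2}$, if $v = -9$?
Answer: $\frac{1}{216} \approx 0.0046296$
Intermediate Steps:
$A = 216$ ($A = \left(-24\right) \left(-9\right) = 216$)
$\frac{1}{A + \left(-3\right) 0 \cdot 2} = \frac{1}{216 + \left(-3\right) 0 \cdot 2} = \frac{1}{216 + 0 \cdot 2} = \frac{1}{216 + 0} = \frac{1}{216}$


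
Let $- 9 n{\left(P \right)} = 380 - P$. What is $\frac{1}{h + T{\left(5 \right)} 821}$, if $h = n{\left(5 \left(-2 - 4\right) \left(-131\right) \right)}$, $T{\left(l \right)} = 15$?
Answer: $\frac{9}{114385} \approx 7.8682 \cdot 10^{-5}$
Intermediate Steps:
$n{\left(P \right)} = - \frac{380}{9} + \frac{P}{9}$ ($n{\left(P \right)} = - \frac{380 - P}{9} = - \frac{380}{9} + \frac{P}{9}$)
$h = \frac{3550}{9}$ ($h = - \frac{380}{9} + \frac{5 \left(-2 - 4\right) \left(-131\right)}{9} = - \frac{380}{9} + \frac{5 \left(-6\right) \left(-131\right)}{9} = - \frac{380}{9} + \frac{\left(-30\right) \left(-131\right)}{9} = - \frac{380}{9} + \frac{1}{9} \cdot 3930 = - \frac{380}{9} + \frac{1310}{3} = \frac{3550}{9} \approx 394.44$)
$\frac{1}{h + T{\left(5 \right)} 821} = \frac{1}{\frac{3550}{9} + 15 \cdot 821} = \frac{1}{\frac{3550}{9} + 12315} = \frac{1}{\frac{114385}{9}} = \frac{9}{114385}$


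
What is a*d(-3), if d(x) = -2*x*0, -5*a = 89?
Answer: 0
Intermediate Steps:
a = -89/5 (a = -⅕*89 = -89/5 ≈ -17.800)
d(x) = 0
a*d(-3) = -89/5*0 = 0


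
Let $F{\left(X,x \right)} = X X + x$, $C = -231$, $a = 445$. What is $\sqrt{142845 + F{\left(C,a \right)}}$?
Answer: $\sqrt{196651} \approx 443.45$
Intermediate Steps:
$F{\left(X,x \right)} = x + X^{2}$ ($F{\left(X,x \right)} = X^{2} + x = x + X^{2}$)
$\sqrt{142845 + F{\left(C,a \right)}} = \sqrt{142845 + \left(445 + \left(-231\right)^{2}\right)} = \sqrt{142845 + \left(445 + 53361\right)} = \sqrt{142845 + 53806} = \sqrt{196651}$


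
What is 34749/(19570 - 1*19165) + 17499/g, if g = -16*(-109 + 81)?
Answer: 279687/2240 ≈ 124.86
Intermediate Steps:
g = 448 (g = -16*(-28) = 448)
34749/(19570 - 1*19165) + 17499/g = 34749/(19570 - 1*19165) + 17499/448 = 34749/(19570 - 19165) + 17499*(1/448) = 34749/405 + 17499/448 = 34749*(1/405) + 17499/448 = 429/5 + 17499/448 = 279687/2240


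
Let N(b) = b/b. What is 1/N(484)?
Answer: 1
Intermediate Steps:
N(b) = 1
1/N(484) = 1/1 = 1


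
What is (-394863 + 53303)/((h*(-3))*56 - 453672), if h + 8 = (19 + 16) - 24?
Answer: 42695/56772 ≈ 0.75204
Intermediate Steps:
h = 3 (h = -8 + ((19 + 16) - 24) = -8 + (35 - 24) = -8 + 11 = 3)
(-394863 + 53303)/((h*(-3))*56 - 453672) = (-394863 + 53303)/((3*(-3))*56 - 453672) = -341560/(-9*56 - 453672) = -341560/(-504 - 453672) = -341560/(-454176) = -341560*(-1/454176) = 42695/56772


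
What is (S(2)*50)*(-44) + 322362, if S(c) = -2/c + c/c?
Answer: 322362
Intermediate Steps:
S(c) = 1 - 2/c (S(c) = -2/c + 1 = 1 - 2/c)
(S(2)*50)*(-44) + 322362 = (((-2 + 2)/2)*50)*(-44) + 322362 = (((1/2)*0)*50)*(-44) + 322362 = (0*50)*(-44) + 322362 = 0*(-44) + 322362 = 0 + 322362 = 322362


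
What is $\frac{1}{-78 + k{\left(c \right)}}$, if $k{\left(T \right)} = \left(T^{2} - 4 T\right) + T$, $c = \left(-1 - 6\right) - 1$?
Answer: $\frac{1}{10} \approx 0.1$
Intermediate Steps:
$c = -8$ ($c = -7 - 1 = -8$)
$k{\left(T \right)} = T^{2} - 3 T$
$\frac{1}{-78 + k{\left(c \right)}} = \frac{1}{-78 - 8 \left(-3 - 8\right)} = \frac{1}{-78 - -88} = \frac{1}{-78 + 88} = \frac{1}{10}$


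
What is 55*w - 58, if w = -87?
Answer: -4843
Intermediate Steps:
55*w - 58 = 55*(-87) - 58 = -4785 - 58 = -4843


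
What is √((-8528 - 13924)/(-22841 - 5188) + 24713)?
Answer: √2157308444749/9343 ≈ 157.21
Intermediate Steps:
√((-8528 - 13924)/(-22841 - 5188) + 24713) = √(-22452/(-28029) + 24713) = √(-22452*(-1/28029) + 24713) = √(7484/9343 + 24713) = √(230901043/9343) = √2157308444749/9343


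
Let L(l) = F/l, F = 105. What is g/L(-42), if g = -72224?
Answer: 144448/5 ≈ 28890.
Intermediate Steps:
L(l) = 105/l
g/L(-42) = -72224/(105/(-42)) = -72224/(105*(-1/42)) = -72224/(-5/2) = -72224*(-⅖) = 144448/5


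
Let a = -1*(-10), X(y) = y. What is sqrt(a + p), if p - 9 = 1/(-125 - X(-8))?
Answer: sqrt(28886)/39 ≈ 4.3579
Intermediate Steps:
a = 10
p = 1052/117 (p = 9 + 1/(-125 - 1*(-8)) = 9 + 1/(-125 + 8) = 9 + 1/(-117) = 9 - 1/117 = 1052/117 ≈ 8.9915)
sqrt(a + p) = sqrt(10 + 1052/117) = sqrt(2222/117) = sqrt(28886)/39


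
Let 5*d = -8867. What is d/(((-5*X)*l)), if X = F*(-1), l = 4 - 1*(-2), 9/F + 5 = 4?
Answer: 8867/1350 ≈ 6.5681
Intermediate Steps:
F = -9 (F = 9/(-5 + 4) = 9/(-1) = 9*(-1) = -9)
d = -8867/5 (d = (1/5)*(-8867) = -8867/5 ≈ -1773.4)
l = 6 (l = 4 + 2 = 6)
X = 9 (X = -9*(-1) = 9)
d/(((-5*X)*l)) = -8867/(5*(-5*9*6)) = -8867/(5*((-45*6))) = -8867/5/(-270) = -8867/5*(-1/270) = 8867/1350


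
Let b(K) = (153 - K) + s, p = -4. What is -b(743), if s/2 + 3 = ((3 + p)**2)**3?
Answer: 594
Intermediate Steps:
s = -4 (s = -6 + 2*((3 - 4)**2)**3 = -6 + 2*((-1)**2)**3 = -6 + 2*1**3 = -6 + 2*1 = -6 + 2 = -4)
b(K) = 149 - K (b(K) = (153 - K) - 4 = 149 - K)
-b(743) = -(149 - 1*743) = -(149 - 743) = -1*(-594) = 594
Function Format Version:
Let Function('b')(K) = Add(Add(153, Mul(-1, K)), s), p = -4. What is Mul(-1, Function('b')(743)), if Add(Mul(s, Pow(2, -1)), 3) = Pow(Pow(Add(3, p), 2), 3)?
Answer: 594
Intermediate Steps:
s = -4 (s = Add(-6, Mul(2, Pow(Pow(Add(3, -4), 2), 3))) = Add(-6, Mul(2, Pow(Pow(-1, 2), 3))) = Add(-6, Mul(2, Pow(1, 3))) = Add(-6, Mul(2, 1)) = Add(-6, 2) = -4)
Function('b')(K) = Add(149, Mul(-1, K)) (Function('b')(K) = Add(Add(153, Mul(-1, K)), -4) = Add(149, Mul(-1, K)))
Mul(-1, Function('b')(743)) = Mul(-1, Add(149, Mul(-1, 743))) = Mul(-1, Add(149, -743)) = Mul(-1, -594) = 594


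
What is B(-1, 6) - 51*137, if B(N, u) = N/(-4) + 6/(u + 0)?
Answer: -27943/4 ≈ -6985.8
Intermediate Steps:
B(N, u) = 6/u - N/4 (B(N, u) = N*(-1/4) + 6/u = -N/4 + 6/u = 6/u - N/4)
B(-1, 6) - 51*137 = (6/6 - 1/4*(-1)) - 51*137 = (6*(1/6) + 1/4) - 6987 = (1 + 1/4) - 6987 = 5/4 - 6987 = -27943/4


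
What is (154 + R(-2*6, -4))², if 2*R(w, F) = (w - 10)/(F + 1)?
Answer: 223729/9 ≈ 24859.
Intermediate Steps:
R(w, F) = (-10 + w)/(2*(1 + F)) (R(w, F) = ((w - 10)/(F + 1))/2 = ((-10 + w)/(1 + F))/2 = (-10 + w)/(2*(1 + F)))
(154 + R(-2*6, -4))² = (154 + (-10 - 2*6)/(2*(1 - 4)))² = (154 + (½)*(-10 - 12)/(-3))² = (154 + (½)*(-⅓)*(-22))² = (154 + 11/3)² = (473/3)² = 223729/9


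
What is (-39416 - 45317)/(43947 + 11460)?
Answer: -7703/5037 ≈ -1.5293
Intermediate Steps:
(-39416 - 45317)/(43947 + 11460) = -84733/55407 = -84733*1/55407 = -7703/5037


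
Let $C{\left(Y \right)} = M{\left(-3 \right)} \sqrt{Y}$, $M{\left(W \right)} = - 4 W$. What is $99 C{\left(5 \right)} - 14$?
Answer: $-14 + 1188 \sqrt{5} \approx 2642.4$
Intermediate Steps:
$C{\left(Y \right)} = 12 \sqrt{Y}$ ($C{\left(Y \right)} = \left(-4\right) \left(-3\right) \sqrt{Y} = 12 \sqrt{Y}$)
$99 C{\left(5 \right)} - 14 = 99 \cdot 12 \sqrt{5} - 14 = 1188 \sqrt{5} - 14 = -14 + 1188 \sqrt{5}$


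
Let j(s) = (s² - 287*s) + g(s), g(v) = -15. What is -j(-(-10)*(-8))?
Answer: -29345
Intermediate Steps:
j(s) = -15 + s² - 287*s (j(s) = (s² - 287*s) - 15 = -15 + s² - 287*s)
-j(-(-10)*(-8)) = -(-15 + (-(-10)*(-8))² - (-1435)*(-2*(-8))) = -(-15 + (-5*16)² - (-1435)*16) = -(-15 + (-80)² - 287*(-80)) = -(-15 + 6400 + 22960) = -1*29345 = -29345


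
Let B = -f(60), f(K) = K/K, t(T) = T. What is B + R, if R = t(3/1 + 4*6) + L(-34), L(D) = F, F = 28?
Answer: 54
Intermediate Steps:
f(K) = 1
L(D) = 28
B = -1 (B = -1*1 = -1)
R = 55 (R = (3/1 + 4*6) + 28 = (3*1 + 24) + 28 = (3 + 24) + 28 = 27 + 28 = 55)
B + R = -1 + 55 = 54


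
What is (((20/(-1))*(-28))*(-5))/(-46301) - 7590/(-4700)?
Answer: 36458459/21761470 ≈ 1.6754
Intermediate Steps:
(((20/(-1))*(-28))*(-5))/(-46301) - 7590/(-4700) = (((20*(-1))*(-28))*(-5))*(-1/46301) - 7590*(-1/4700) = (-20*(-28)*(-5))*(-1/46301) + 759/470 = (560*(-5))*(-1/46301) + 759/470 = -2800*(-1/46301) + 759/470 = 2800/46301 + 759/470 = 36458459/21761470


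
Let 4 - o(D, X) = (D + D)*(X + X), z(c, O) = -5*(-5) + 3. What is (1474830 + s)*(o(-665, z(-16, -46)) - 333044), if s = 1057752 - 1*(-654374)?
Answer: -824019343360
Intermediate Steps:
z(c, O) = 28 (z(c, O) = 25 + 3 = 28)
o(D, X) = 4 - 4*D*X (o(D, X) = 4 - (D + D)*(X + X) = 4 - 2*D*2*X = 4 - 4*D*X)
s = 1712126 (s = 1057752 + 654374 = 1712126)
(1474830 + s)*(o(-665, z(-16, -46)) - 333044) = (1474830 + 1712126)*((4 - 4*(-665)*28) - 333044) = 3186956*((4 + 74480) - 333044) = 3186956*(74484 - 333044) = 3186956*(-258560) = -824019343360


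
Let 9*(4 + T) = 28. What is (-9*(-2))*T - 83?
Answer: -99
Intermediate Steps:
T = -8/9 (T = -4 + (⅑)*28 = -4 + 28/9 = -8/9 ≈ -0.88889)
(-9*(-2))*T - 83 = -9*(-2)*(-8/9) - 83 = 18*(-8/9) - 83 = -16 - 83 = -99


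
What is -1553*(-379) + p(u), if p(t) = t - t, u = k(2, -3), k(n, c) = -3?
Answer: 588587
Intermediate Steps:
u = -3
p(t) = 0
-1553*(-379) + p(u) = -1553*(-379) + 0 = 588587 + 0 = 588587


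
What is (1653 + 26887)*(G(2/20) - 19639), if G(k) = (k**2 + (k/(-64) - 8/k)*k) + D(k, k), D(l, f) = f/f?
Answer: -179422898899/320 ≈ -5.6070e+8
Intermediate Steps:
D(l, f) = 1
G(k) = 1 + k**2 + k*(-8/k - k/64) (G(k) = (k**2 + (k/(-64) - 8/k)*k) + 1 = (k**2 + (k*(-1/64) - 8/k)*k) + 1 = (k**2 + (-k/64 - 8/k)*k) + 1 = (k**2 + (-8/k - k/64)*k) + 1 = (k**2 + k*(-8/k - k/64)) + 1 = 1 + k**2 + k*(-8/k - k/64))
(1653 + 26887)*(G(2/20) - 19639) = (1653 + 26887)*((-7 + 63*(2/20)**2/64) - 19639) = 28540*((-7 + 63*(2*(1/20))**2/64) - 19639) = 28540*((-7 + 63*(1/10)**2/64) - 19639) = 28540*((-7 + (63/64)*(1/100)) - 19639) = 28540*((-7 + 63/6400) - 19639) = 28540*(-44737/6400 - 19639) = 28540*(-125734337/6400) = -179422898899/320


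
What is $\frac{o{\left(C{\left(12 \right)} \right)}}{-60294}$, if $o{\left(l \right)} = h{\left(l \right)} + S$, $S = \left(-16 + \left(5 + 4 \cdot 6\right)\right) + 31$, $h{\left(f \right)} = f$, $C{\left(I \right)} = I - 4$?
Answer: $- \frac{2}{2319} \approx -0.00086244$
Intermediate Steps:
$C{\left(I \right)} = -4 + I$ ($C{\left(I \right)} = I - 4 = -4 + I$)
$S = 44$ ($S = \left(-16 + \left(5 + 24\right)\right) + 31 = \left(-16 + 29\right) + 31 = 13 + 31 = 44$)
$o{\left(l \right)} = 44 + l$ ($o{\left(l \right)} = l + 44 = 44 + l$)
$\frac{o{\left(C{\left(12 \right)} \right)}}{-60294} = \frac{44 + \left(-4 + 12\right)}{-60294} = \left(44 + 8\right) \left(- \frac{1}{60294}\right) = 52 \left(- \frac{1}{60294}\right) = - \frac{2}{2319}$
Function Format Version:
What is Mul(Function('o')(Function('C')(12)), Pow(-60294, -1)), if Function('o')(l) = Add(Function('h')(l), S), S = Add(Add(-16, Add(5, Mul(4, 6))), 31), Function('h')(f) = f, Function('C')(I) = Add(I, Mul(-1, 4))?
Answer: Rational(-2, 2319) ≈ -0.00086244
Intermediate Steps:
Function('C')(I) = Add(-4, I) (Function('C')(I) = Add(I, -4) = Add(-4, I))
S = 44 (S = Add(Add(-16, Add(5, 24)), 31) = Add(Add(-16, 29), 31) = Add(13, 31) = 44)
Function('o')(l) = Add(44, l) (Function('o')(l) = Add(l, 44) = Add(44, l))
Mul(Function('o')(Function('C')(12)), Pow(-60294, -1)) = Mul(Add(44, Add(-4, 12)), Pow(-60294, -1)) = Mul(Add(44, 8), Rational(-1, 60294)) = Mul(52, Rational(-1, 60294)) = Rational(-2, 2319)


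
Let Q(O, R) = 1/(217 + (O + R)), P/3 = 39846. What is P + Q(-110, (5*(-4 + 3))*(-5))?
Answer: 15779017/132 ≈ 1.1954e+5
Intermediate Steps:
P = 119538 (P = 3*39846 = 119538)
Q(O, R) = 1/(217 + O + R)
P + Q(-110, (5*(-4 + 3))*(-5)) = 119538 + 1/(217 - 110 + (5*(-4 + 3))*(-5)) = 119538 + 1/(217 - 110 + (5*(-1))*(-5)) = 119538 + 1/(217 - 110 - 5*(-5)) = 119538 + 1/(217 - 110 + 25) = 119538 + 1/132 = 15779017/132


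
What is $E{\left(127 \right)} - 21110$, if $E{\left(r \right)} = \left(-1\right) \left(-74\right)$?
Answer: $-21036$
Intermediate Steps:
$E{\left(r \right)} = 74$
$E{\left(127 \right)} - 21110 = 74 - 21110 = -21036$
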